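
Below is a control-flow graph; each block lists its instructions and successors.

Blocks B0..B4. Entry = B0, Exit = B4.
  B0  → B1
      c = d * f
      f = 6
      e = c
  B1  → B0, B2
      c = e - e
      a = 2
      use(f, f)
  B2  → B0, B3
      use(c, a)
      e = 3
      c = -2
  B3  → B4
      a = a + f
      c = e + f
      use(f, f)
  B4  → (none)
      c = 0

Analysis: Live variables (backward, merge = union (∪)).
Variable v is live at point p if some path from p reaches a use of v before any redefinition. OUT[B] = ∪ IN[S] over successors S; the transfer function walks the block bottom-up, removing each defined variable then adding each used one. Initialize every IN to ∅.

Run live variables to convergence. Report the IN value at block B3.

Per-block solution:
  B0: | IN={d, f} | OUT={d, e, f}
  B1: | IN={d, e, f} | OUT={a, c, d, f}
  B2: | IN={a, c, d, f} | OUT={a, d, e, f}
  B3: | IN={a, e, f} | OUT={}
  B4: | IN={} | OUT={}

Merge at B3: OUT[B3] = IN[B4] = {}
Applying B3's transfer function to that OUT value gives IN[B3] (row B3 above).

Answer: {a, e, f}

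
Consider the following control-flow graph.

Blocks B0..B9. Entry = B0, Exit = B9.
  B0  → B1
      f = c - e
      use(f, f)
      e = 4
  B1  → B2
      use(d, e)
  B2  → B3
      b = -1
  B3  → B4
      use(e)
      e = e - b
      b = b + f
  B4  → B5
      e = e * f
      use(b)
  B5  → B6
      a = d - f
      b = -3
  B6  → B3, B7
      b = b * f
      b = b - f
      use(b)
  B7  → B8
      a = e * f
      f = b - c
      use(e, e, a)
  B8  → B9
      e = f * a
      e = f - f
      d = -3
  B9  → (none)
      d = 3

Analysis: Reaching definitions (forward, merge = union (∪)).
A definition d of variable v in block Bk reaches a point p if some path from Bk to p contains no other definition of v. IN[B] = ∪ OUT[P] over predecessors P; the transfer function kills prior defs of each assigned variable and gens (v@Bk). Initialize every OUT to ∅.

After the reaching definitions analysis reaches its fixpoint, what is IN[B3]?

Converged values:
  B0:  IN={}  OUT={e@B0, f@B0}
  B1:  IN={e@B0, f@B0}  OUT={e@B0, f@B0}
  B2:  IN={e@B0, f@B0}  OUT={b@B2, e@B0, f@B0}
  B3:  IN={a@B5, b@B2, b@B6, e@B0, e@B4, f@B0}  OUT={a@B5, b@B3, e@B3, f@B0}
  B4:  IN={a@B5, b@B3, e@B3, f@B0}  OUT={a@B5, b@B3, e@B4, f@B0}
  B5:  IN={a@B5, b@B3, e@B4, f@B0}  OUT={a@B5, b@B5, e@B4, f@B0}
  B6:  IN={a@B5, b@B5, e@B4, f@B0}  OUT={a@B5, b@B6, e@B4, f@B0}
  B7:  IN={a@B5, b@B6, e@B4, f@B0}  OUT={a@B7, b@B6, e@B4, f@B7}
  B8:  IN={a@B7, b@B6, e@B4, f@B7}  OUT={a@B7, b@B6, d@B8, e@B8, f@B7}
  B9:  IN={a@B7, b@B6, d@B8, e@B8, f@B7}  OUT={a@B7, b@B6, d@B9, e@B8, f@B7}

Merge at B3: IN[B3] = OUT[B2] ⊔ OUT[B6] = {a@B5, b@B2, b@B6, e@B0, e@B4, f@B0}

Answer: {a@B5, b@B2, b@B6, e@B0, e@B4, f@B0}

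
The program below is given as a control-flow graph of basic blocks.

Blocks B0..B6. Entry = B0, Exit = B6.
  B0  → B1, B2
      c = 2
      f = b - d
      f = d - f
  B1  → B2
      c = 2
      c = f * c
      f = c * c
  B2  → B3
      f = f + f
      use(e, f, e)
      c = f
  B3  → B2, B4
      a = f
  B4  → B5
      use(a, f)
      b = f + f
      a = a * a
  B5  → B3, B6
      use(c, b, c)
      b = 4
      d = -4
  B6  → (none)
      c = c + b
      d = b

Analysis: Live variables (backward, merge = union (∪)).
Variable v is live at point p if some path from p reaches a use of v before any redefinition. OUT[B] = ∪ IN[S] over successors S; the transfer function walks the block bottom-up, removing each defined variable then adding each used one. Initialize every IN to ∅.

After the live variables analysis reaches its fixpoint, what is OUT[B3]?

Converged values:
  B0:  IN={b, d, e}  OUT={e, f}
  B1:  IN={e, f}  OUT={e, f}
  B2:  IN={e, f}  OUT={c, e, f}
  B3:  IN={c, e, f}  OUT={a, c, e, f}
  B4:  IN={a, c, e, f}  OUT={b, c, e, f}
  B5:  IN={b, c, e, f}  OUT={b, c, e, f}
  B6:  IN={b, c}  OUT={}

Merge at B3: OUT[B3] = IN[B2] ⊔ IN[B4] = {a, c, e, f}

Answer: {a, c, e, f}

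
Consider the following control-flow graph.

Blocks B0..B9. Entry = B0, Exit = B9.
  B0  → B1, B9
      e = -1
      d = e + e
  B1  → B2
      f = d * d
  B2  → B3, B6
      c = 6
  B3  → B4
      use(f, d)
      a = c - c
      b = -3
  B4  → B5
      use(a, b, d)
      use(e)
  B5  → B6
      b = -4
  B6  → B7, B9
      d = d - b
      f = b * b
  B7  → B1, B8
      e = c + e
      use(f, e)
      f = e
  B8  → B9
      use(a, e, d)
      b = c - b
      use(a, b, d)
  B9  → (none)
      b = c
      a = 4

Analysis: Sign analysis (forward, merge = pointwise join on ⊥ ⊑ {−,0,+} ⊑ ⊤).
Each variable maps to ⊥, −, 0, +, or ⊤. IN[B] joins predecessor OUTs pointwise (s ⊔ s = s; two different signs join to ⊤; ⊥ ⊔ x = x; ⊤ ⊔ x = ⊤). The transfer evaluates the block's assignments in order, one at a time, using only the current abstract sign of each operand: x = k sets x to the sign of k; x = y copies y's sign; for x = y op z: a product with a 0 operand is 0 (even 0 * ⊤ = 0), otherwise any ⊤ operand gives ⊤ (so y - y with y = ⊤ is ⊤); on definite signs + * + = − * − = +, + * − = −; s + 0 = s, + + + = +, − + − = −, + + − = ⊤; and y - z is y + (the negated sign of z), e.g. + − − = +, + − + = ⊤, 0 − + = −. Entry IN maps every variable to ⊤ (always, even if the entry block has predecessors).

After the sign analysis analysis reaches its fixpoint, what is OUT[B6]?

Fixpoint table:
  B0:  IN=(all ⊤)  OUT={d:-, e:-; rest ⊤}
  B1:  IN=(all ⊤)  OUT=(all ⊤)
  B2:  IN=(all ⊤)  OUT={c:+; rest ⊤}
  B3:  IN={c:+; rest ⊤}  OUT={b:-, c:+; rest ⊤}
  B4:  IN={b:-, c:+; rest ⊤}  OUT={b:-, c:+; rest ⊤}
  B5:  IN={b:-, c:+; rest ⊤}  OUT={b:-, c:+; rest ⊤}
  B6:  IN={c:+; rest ⊤}  OUT={c:+; rest ⊤}
  B7:  IN={c:+; rest ⊤}  OUT={c:+; rest ⊤}
  B8:  IN={c:+; rest ⊤}  OUT={c:+; rest ⊤}
  B9:  IN=(all ⊤)  OUT={a:+; rest ⊤}

Merge at B6: IN[B6] = OUT[B2] ⊔ OUT[B5] = {a: ⊤, b: ⊤, c: +, d: ⊤, e: ⊤, f: ⊤}
Applying B6's transfer function to that IN value gives OUT[B6] (row B6 above).

Answer: {a: ⊤, b: ⊤, c: +, d: ⊤, e: ⊤, f: ⊤}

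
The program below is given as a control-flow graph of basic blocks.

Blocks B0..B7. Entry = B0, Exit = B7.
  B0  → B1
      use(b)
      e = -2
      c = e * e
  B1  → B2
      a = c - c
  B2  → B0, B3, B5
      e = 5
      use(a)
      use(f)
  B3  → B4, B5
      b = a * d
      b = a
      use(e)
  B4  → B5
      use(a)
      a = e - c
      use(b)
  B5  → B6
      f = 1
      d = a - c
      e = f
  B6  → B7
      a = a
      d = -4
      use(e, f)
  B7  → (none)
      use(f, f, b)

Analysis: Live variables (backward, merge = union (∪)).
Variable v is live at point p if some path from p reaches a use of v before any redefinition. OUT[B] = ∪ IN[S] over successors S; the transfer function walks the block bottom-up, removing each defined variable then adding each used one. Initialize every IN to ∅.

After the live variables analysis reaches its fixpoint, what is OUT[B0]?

Fixpoint table:
  B0:  IN={b, d, f}  OUT={b, c, d, f}
  B1:  IN={b, c, d, f}  OUT={a, b, c, d, f}
  B2:  IN={a, b, c, d, f}  OUT={a, b, c, d, e, f}
  B3:  IN={a, c, d, e}  OUT={a, b, c, e}
  B4:  IN={a, b, c, e}  OUT={a, b, c}
  B5:  IN={a, b, c}  OUT={a, b, e, f}
  B6:  IN={a, b, e, f}  OUT={b, f}
  B7:  IN={b, f}  OUT={}

Merge at B0: OUT[B0] = IN[B1] = {b, c, d, f}

Answer: {b, c, d, f}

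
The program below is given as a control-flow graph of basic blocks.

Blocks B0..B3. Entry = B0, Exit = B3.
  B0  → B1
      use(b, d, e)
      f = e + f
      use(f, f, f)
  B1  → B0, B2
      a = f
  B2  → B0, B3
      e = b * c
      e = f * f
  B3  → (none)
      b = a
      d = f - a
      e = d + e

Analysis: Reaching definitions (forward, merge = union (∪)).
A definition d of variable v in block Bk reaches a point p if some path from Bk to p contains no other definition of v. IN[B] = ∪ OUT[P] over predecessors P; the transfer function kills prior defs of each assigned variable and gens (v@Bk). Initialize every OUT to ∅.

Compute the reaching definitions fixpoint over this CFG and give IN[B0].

Converged values:
  B0:   IN={a@B1, e@B2, f@B0}   OUT={a@B1, e@B2, f@B0}
  B1:   IN={a@B1, e@B2, f@B0}   OUT={a@B1, e@B2, f@B0}
  B2:   IN={a@B1, e@B2, f@B0}   OUT={a@B1, e@B2, f@B0}
  B3:   IN={a@B1, e@B2, f@B0}   OUT={a@B1, b@B3, d@B3, e@B3, f@B0}

Merge at B0 (entry node, so the boundary value {} is joined with the incoming edge(s)): IN[B0] = {} ⊔ OUT[B1] ⊔ OUT[B2] = {a@B1, e@B2, f@B0}

Answer: {a@B1, e@B2, f@B0}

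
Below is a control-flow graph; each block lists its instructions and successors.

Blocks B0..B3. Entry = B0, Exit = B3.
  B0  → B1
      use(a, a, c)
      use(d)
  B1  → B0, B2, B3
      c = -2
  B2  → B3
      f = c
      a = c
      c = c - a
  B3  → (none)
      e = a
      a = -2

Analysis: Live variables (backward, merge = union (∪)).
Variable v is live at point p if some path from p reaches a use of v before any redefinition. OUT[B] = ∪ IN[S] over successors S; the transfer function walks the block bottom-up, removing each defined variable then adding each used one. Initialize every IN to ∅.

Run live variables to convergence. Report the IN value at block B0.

Per-block solution:
  B0: | IN={a, c, d} | OUT={a, d}
  B1: | IN={a, d} | OUT={a, c, d}
  B2: | IN={c} | OUT={a}
  B3: | IN={a} | OUT={}

Merge at B0: OUT[B0] = IN[B1] = {a, d}
Applying B0's transfer function to that OUT value gives IN[B0] (row B0 above).

Answer: {a, c, d}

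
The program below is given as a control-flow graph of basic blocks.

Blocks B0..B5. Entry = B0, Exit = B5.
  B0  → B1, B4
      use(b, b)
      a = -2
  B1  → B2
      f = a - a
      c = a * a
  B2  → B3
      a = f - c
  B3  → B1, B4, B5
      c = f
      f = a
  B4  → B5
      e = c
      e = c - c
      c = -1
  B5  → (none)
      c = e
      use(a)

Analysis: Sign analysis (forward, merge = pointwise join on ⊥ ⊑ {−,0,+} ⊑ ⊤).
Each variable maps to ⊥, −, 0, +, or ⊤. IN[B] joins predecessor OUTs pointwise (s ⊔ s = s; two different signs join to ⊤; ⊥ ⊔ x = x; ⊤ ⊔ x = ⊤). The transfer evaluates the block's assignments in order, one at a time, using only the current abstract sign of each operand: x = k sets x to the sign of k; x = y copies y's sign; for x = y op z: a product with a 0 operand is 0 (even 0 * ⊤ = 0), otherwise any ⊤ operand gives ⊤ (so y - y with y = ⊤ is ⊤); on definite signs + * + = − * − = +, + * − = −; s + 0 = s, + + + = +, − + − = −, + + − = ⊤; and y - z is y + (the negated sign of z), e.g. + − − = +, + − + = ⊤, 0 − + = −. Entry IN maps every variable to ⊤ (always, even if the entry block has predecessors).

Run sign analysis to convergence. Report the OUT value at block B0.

Answer: {a: -, b: ⊤, c: ⊤, d: ⊤, e: ⊤, f: ⊤}

Derivation:
Converged values:
  B0:  IN=(all ⊤)  OUT={a:-; rest ⊤}
  B1:  IN=(all ⊤)  OUT=(all ⊤)
  B2:  IN=(all ⊤)  OUT=(all ⊤)
  B3:  IN=(all ⊤)  OUT=(all ⊤)
  B4:  IN=(all ⊤)  OUT={c:-; rest ⊤}
  B5:  IN=(all ⊤)  OUT=(all ⊤)

B0 is the boundary node: IN[B0] = {a: ⊤, b: ⊤, c: ⊤, d: ⊤, e: ⊤, f: ⊤}
Applying B0's transfer function to that IN value gives OUT[B0] (row B0 above).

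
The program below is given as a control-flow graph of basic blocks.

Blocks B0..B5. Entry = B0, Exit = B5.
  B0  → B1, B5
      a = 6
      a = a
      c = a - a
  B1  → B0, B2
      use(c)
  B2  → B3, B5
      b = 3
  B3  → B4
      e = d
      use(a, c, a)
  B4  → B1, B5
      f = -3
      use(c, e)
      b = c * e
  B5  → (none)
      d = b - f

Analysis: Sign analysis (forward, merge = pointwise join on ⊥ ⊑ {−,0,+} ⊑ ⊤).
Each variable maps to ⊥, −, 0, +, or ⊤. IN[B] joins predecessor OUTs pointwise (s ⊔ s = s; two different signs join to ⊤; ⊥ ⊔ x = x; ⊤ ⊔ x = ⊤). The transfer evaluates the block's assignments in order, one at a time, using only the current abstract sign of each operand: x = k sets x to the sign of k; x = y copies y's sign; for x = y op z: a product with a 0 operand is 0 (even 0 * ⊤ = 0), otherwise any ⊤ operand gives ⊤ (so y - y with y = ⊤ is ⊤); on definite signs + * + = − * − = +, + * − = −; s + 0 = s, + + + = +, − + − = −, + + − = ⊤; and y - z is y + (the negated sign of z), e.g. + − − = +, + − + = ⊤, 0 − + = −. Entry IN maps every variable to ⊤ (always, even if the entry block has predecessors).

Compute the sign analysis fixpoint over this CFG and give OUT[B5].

Answer: {a: +, b: ⊤, c: ⊤, d: ⊤, e: ⊤, f: ⊤}

Trace:
Converged values:
  B0:   IN=(all ⊤)   OUT={a:+; rest ⊤}
  B1:   IN={a:+; rest ⊤}   OUT={a:+; rest ⊤}
  B2:   IN={a:+; rest ⊤}   OUT={a:+, b:+; rest ⊤}
  B3:   IN={a:+, b:+; rest ⊤}   OUT={a:+, b:+; rest ⊤}
  B4:   IN={a:+, b:+; rest ⊤}   OUT={a:+, f:-; rest ⊤}
  B5:   IN={a:+; rest ⊤}   OUT={a:+; rest ⊤}

Merge at B5: IN[B5] = OUT[B0] ⊔ OUT[B2] ⊔ OUT[B4] = {a: +, b: ⊤, c: ⊤, d: ⊤, e: ⊤, f: ⊤}
Applying B5's transfer function to that IN value gives OUT[B5] (row B5 above).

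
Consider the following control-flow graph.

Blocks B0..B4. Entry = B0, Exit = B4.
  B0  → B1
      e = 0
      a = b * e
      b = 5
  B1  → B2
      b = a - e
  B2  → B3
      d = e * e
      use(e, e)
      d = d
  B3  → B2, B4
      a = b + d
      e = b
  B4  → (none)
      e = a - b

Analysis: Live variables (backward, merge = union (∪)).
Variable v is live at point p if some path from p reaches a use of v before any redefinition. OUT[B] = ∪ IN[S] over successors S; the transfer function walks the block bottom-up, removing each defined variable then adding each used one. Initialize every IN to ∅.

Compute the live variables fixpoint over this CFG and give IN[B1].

Converged values:
  B0: | IN={b} | OUT={a, e}
  B1: | IN={a, e} | OUT={b, e}
  B2: | IN={b, e} | OUT={b, d}
  B3: | IN={b, d} | OUT={a, b, e}
  B4: | IN={a, b} | OUT={}

Merge at B1: OUT[B1] = IN[B2] = {b, e}
Applying B1's transfer function to that OUT value gives IN[B1] (row B1 above).

Answer: {a, e}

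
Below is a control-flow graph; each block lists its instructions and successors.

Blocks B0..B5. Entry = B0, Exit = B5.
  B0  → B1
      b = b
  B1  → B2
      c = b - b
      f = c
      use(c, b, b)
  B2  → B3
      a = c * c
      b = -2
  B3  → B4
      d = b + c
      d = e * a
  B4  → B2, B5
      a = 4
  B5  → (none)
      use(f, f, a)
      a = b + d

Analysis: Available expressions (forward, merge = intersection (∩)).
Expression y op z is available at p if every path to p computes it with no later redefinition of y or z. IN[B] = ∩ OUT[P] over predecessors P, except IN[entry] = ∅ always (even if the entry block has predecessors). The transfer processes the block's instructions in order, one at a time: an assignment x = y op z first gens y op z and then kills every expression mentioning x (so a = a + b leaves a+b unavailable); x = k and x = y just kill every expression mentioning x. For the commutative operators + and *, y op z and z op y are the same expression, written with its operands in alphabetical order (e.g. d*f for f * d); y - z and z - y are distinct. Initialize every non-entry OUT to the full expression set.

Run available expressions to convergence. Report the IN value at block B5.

Answer: {b+c, c*c}

Working:
Per-block solution:
  B0:  IN={}  OUT={}
  B1:  IN={}  OUT={b-b}
  B2:  IN={}  OUT={c*c}
  B3:  IN={c*c}  OUT={a*e, b+c, c*c}
  B4:  IN={a*e, b+c, c*c}  OUT={b+c, c*c}
  B5:  IN={b+c, c*c}  OUT={b+c, b+d, c*c}

Merge at B5: IN[B5] = OUT[B4] = {b+c, c*c}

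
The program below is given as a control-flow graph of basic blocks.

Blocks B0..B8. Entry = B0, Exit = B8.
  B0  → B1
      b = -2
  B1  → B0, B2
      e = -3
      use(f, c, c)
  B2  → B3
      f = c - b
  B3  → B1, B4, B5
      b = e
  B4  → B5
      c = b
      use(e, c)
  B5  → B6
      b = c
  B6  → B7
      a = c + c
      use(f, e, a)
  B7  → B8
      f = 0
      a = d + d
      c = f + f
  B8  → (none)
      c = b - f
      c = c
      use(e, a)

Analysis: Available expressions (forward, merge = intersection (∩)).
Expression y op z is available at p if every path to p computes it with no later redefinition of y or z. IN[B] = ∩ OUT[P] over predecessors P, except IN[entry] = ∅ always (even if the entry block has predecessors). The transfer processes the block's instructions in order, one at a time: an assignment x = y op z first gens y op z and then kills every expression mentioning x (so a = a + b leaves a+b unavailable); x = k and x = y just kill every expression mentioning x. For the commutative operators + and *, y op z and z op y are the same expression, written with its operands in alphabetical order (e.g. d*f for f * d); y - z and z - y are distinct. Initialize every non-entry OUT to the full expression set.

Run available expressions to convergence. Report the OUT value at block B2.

Fixpoint table:
  B0:  IN={}  OUT={}
  B1:  IN={}  OUT={}
  B2:  IN={}  OUT={c-b}
  B3:  IN={c-b}  OUT={}
  B4:  IN={}  OUT={}
  B5:  IN={}  OUT={}
  B6:  IN={}  OUT={c+c}
  B7:  IN={c+c}  OUT={d+d, f+f}
  B8:  IN={d+d, f+f}  OUT={b-f, d+d, f+f}

Merge at B2: IN[B2] = OUT[B1] = {}
Applying B2's transfer function to that IN value gives OUT[B2] (row B2 above).

Answer: {c-b}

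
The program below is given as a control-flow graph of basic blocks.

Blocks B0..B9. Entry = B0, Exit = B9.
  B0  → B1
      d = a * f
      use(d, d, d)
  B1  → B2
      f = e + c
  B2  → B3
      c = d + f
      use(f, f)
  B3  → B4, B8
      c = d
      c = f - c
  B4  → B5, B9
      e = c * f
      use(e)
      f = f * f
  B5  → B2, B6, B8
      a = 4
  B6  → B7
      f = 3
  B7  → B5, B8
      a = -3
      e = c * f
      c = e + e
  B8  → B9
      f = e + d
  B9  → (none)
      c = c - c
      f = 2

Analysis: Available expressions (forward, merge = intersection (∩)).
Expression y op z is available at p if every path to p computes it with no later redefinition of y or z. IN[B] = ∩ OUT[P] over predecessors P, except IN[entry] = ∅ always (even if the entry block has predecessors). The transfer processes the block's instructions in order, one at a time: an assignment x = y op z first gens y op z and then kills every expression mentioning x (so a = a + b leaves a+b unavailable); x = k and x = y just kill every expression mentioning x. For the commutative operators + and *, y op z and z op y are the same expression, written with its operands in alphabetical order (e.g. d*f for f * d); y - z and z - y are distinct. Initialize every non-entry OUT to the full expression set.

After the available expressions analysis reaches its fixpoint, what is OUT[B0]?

Per-block solution:
  B0: | IN={} | OUT={a*f}
  B1: | IN={a*f} | OUT={c+e}
  B2: | IN={} | OUT={d+f}
  B3: | IN={d+f} | OUT={d+f}
  B4: | IN={d+f} | OUT={}
  B5: | IN={} | OUT={}
  B6: | IN={} | OUT={}
  B7: | IN={} | OUT={e+e}
  B8: | IN={} | OUT={d+e}
  B9: | IN={} | OUT={}

B0 is the boundary node: IN[B0] = {}
Applying B0's transfer function to that IN value gives OUT[B0] (row B0 above).

Answer: {a*f}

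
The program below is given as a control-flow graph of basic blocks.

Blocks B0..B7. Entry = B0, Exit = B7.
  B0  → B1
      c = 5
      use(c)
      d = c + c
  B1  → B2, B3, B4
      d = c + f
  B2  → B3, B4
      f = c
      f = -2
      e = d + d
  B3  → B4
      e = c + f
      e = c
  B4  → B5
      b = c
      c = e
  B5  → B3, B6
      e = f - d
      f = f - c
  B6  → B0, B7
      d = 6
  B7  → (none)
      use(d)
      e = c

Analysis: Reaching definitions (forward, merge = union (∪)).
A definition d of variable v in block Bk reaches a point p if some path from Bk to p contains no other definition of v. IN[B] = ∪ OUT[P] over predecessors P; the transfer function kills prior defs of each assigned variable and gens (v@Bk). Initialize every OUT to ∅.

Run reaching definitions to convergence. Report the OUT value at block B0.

Converged values:
  B0:   IN={b@B4, c@B4, d@B6, e@B5, f@B5}   OUT={b@B4, c@B0, d@B0, e@B5, f@B5}
  B1:   IN={b@B4, c@B0, d@B0, e@B5, f@B5}   OUT={b@B4, c@B0, d@B1, e@B5, f@B5}
  B2:   IN={b@B4, c@B0, d@B1, e@B5, f@B5}   OUT={b@B4, c@B0, d@B1, e@B2, f@B2}
  B3:   IN={b@B4, c@B0, c@B4, d@B1, e@B2, e@B5, f@B2, f@B5}   OUT={b@B4, c@B0, c@B4, d@B1, e@B3, f@B2, f@B5}
  B4:   IN={b@B4, c@B0, c@B4, d@B1, e@B2, e@B3, e@B5, f@B2, f@B5}   OUT={b@B4, c@B4, d@B1, e@B2, e@B3, e@B5, f@B2, f@B5}
  B5:   IN={b@B4, c@B4, d@B1, e@B2, e@B3, e@B5, f@B2, f@B5}   OUT={b@B4, c@B4, d@B1, e@B5, f@B5}
  B6:   IN={b@B4, c@B4, d@B1, e@B5, f@B5}   OUT={b@B4, c@B4, d@B6, e@B5, f@B5}
  B7:   IN={b@B4, c@B4, d@B6, e@B5, f@B5}   OUT={b@B4, c@B4, d@B6, e@B7, f@B5}

Merge at B0 (entry node, so the boundary value {} is joined with the incoming edge(s)): IN[B0] = {} ⊔ OUT[B6] = {b@B4, c@B4, d@B6, e@B5, f@B5}
Applying B0's transfer function to that IN value gives OUT[B0] (row B0 above).

Answer: {b@B4, c@B0, d@B0, e@B5, f@B5}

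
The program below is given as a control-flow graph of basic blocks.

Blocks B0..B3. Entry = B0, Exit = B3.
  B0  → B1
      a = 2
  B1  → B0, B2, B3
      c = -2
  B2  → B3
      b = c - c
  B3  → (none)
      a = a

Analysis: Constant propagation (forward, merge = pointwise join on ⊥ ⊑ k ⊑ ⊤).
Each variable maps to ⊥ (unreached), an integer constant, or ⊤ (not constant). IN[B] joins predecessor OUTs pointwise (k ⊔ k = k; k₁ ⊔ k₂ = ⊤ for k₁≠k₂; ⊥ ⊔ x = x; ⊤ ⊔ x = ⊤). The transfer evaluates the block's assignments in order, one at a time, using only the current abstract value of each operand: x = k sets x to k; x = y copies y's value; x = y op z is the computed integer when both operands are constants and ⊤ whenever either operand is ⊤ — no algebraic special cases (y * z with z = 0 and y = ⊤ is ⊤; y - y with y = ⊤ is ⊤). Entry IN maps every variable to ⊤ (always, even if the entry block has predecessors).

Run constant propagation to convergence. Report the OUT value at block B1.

Converged values:
  B0:   IN=(all ⊤)   OUT={a:2; rest ⊤}
  B1:   IN={a:2; rest ⊤}   OUT={a:2, c:-2; rest ⊤}
  B2:   IN={a:2, c:-2; rest ⊤}   OUT={a:2, b:0, c:-2; rest ⊤}
  B3:   IN={a:2, c:-2; rest ⊤}   OUT={a:2, c:-2; rest ⊤}

Merge at B1: IN[B1] = OUT[B0] = {a: 2, b: ⊤, c: ⊤, d: ⊤, e: ⊤, f: ⊤}
Applying B1's transfer function to that IN value gives OUT[B1] (row B1 above).

Answer: {a: 2, b: ⊤, c: -2, d: ⊤, e: ⊤, f: ⊤}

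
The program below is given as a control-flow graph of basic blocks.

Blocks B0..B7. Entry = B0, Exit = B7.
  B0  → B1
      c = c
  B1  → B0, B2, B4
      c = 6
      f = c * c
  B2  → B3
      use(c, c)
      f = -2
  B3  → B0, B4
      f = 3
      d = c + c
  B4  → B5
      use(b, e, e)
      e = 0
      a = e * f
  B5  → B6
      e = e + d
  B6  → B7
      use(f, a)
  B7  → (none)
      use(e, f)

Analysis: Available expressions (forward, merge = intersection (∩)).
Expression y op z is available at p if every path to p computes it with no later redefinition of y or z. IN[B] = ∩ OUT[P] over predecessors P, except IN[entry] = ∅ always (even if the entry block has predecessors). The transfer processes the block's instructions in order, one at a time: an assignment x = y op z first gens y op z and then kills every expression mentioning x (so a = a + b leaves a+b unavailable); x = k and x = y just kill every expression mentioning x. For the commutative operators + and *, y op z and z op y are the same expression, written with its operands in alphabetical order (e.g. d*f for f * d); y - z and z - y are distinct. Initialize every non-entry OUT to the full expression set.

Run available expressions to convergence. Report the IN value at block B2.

Converged values:
  B0:  IN={}  OUT={}
  B1:  IN={}  OUT={c*c}
  B2:  IN={c*c}  OUT={c*c}
  B3:  IN={c*c}  OUT={c*c, c+c}
  B4:  IN={c*c}  OUT={c*c, e*f}
  B5:  IN={c*c, e*f}  OUT={c*c}
  B6:  IN={c*c}  OUT={c*c}
  B7:  IN={c*c}  OUT={c*c}

Merge at B2: IN[B2] = OUT[B1] = {c*c}

Answer: {c*c}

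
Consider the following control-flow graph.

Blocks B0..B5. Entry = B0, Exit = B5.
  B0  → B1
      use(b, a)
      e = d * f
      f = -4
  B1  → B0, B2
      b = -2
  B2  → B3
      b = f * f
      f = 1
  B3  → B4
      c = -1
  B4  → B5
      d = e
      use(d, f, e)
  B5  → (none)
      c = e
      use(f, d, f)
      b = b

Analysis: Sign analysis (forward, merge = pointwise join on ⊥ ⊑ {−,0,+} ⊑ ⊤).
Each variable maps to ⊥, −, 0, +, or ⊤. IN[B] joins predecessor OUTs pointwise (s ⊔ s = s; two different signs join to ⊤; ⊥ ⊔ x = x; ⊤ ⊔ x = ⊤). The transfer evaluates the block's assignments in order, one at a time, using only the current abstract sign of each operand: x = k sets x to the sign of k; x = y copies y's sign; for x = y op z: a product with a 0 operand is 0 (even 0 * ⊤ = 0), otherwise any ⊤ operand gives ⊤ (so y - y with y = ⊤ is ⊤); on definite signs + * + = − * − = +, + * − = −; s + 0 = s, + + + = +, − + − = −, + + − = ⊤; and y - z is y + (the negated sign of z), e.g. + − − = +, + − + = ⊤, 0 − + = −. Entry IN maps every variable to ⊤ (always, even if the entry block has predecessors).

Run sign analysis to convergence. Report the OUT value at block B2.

Converged values:
  B0:  IN=(all ⊤)  OUT={f:-; rest ⊤}
  B1:  IN={f:-; rest ⊤}  OUT={b:-, f:-; rest ⊤}
  B2:  IN={b:-, f:-; rest ⊤}  OUT={b:+, f:+; rest ⊤}
  B3:  IN={b:+, f:+; rest ⊤}  OUT={b:+, c:-, f:+; rest ⊤}
  B4:  IN={b:+, c:-, f:+; rest ⊤}  OUT={b:+, c:-, f:+; rest ⊤}
  B5:  IN={b:+, c:-, f:+; rest ⊤}  OUT={b:+, f:+; rest ⊤}

Merge at B2: IN[B2] = OUT[B1] = {a: ⊤, b: -, c: ⊤, d: ⊤, e: ⊤, f: -}
Applying B2's transfer function to that IN value gives OUT[B2] (row B2 above).

Answer: {a: ⊤, b: +, c: ⊤, d: ⊤, e: ⊤, f: +}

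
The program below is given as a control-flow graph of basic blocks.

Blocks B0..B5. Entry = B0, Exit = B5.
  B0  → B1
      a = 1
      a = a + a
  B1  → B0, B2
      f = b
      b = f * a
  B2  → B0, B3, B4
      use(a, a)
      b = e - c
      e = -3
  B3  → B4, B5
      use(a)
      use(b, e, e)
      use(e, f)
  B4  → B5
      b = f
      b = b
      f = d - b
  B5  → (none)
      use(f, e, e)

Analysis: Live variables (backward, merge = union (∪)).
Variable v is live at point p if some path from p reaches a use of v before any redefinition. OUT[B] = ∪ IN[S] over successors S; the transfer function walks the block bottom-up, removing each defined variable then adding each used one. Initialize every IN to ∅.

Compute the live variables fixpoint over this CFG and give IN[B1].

Per-block solution:
  B0: | IN={b, c, d, e} | OUT={a, b, c, d, e}
  B1: | IN={a, b, c, d, e} | OUT={a, b, c, d, e, f}
  B2: | IN={a, c, d, e, f} | OUT={a, b, c, d, e, f}
  B3: | IN={a, b, d, e, f} | OUT={d, e, f}
  B4: | IN={d, e, f} | OUT={e, f}
  B5: | IN={e, f} | OUT={}

Merge at B1: OUT[B1] = IN[B0] ⊔ IN[B2] = {a, b, c, d, e, f}
Applying B1's transfer function to that OUT value gives IN[B1] (row B1 above).

Answer: {a, b, c, d, e}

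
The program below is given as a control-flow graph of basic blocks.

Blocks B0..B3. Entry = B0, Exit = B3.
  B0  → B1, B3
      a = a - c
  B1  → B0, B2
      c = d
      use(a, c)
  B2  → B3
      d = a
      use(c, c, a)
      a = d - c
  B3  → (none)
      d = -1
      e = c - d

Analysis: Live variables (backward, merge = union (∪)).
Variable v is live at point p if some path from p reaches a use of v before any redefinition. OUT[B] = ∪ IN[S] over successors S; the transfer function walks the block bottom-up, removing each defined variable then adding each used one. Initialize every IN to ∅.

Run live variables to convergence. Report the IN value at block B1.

Converged values:
  B0:  IN={a, c, d}  OUT={a, c, d}
  B1:  IN={a, d}  OUT={a, c, d}
  B2:  IN={a, c}  OUT={c}
  B3:  IN={c}  OUT={}

Merge at B1: OUT[B1] = IN[B0] ⊔ IN[B2] = {a, c, d}
Applying B1's transfer function to that OUT value gives IN[B1] (row B1 above).

Answer: {a, d}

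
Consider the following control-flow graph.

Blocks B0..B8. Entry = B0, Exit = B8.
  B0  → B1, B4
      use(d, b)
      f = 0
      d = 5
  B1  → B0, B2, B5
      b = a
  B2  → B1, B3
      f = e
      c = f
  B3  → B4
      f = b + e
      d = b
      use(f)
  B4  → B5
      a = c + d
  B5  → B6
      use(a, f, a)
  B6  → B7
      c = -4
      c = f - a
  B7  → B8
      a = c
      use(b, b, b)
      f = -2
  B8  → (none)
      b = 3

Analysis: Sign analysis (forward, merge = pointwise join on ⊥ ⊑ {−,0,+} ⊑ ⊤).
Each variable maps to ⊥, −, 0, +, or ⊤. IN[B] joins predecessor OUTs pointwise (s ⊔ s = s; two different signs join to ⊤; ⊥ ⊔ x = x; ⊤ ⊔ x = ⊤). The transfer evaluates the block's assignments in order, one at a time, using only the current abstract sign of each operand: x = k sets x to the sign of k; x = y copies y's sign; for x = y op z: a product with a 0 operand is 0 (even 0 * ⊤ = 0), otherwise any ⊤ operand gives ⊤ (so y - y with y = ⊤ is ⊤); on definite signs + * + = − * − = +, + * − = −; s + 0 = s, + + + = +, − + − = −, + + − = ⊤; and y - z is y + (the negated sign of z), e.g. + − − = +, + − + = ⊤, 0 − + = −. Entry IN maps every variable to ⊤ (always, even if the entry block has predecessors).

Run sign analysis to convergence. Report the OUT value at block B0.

Fixpoint table:
  B0:  IN=(all ⊤)  OUT={d:+, f:0; rest ⊤}
  B1:  IN={d:+; rest ⊤}  OUT={d:+; rest ⊤}
  B2:  IN={d:+; rest ⊤}  OUT={d:+; rest ⊤}
  B3:  IN={d:+; rest ⊤}  OUT=(all ⊤)
  B4:  IN=(all ⊤)  OUT=(all ⊤)
  B5:  IN=(all ⊤)  OUT=(all ⊤)
  B6:  IN=(all ⊤)  OUT=(all ⊤)
  B7:  IN=(all ⊤)  OUT={f:-; rest ⊤}
  B8:  IN={f:-; rest ⊤}  OUT={b:+, f:-; rest ⊤}

Merge at B0 (entry node, so the boundary value (all ⊤) is joined with the incoming edge(s)): IN[B0] = (all ⊤) ⊔ OUT[B1] = {a: ⊤, b: ⊤, c: ⊤, d: ⊤, e: ⊤, f: ⊤}
Applying B0's transfer function to that IN value gives OUT[B0] (row B0 above).

Answer: {a: ⊤, b: ⊤, c: ⊤, d: +, e: ⊤, f: 0}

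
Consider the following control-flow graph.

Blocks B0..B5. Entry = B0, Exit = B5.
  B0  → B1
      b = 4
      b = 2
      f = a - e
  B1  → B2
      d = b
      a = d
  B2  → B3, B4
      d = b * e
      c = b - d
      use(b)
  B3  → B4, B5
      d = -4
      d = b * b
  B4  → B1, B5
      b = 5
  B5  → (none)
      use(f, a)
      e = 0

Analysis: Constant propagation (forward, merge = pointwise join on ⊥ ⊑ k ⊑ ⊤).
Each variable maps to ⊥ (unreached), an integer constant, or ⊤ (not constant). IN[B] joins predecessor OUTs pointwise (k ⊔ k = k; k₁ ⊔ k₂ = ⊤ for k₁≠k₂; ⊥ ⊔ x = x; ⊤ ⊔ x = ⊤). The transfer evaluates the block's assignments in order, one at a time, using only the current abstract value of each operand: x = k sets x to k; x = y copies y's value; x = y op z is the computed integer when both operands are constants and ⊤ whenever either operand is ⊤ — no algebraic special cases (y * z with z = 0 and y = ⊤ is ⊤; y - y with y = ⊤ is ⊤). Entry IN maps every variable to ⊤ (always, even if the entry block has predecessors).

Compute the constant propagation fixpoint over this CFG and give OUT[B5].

Answer: {a: ⊤, b: ⊤, c: ⊤, d: ⊤, e: 0, f: ⊤}

Working:
Fixpoint table:
  B0:  IN=(all ⊤)  OUT={b:2; rest ⊤}
  B1:  IN=(all ⊤)  OUT=(all ⊤)
  B2:  IN=(all ⊤)  OUT=(all ⊤)
  B3:  IN=(all ⊤)  OUT=(all ⊤)
  B4:  IN=(all ⊤)  OUT={b:5; rest ⊤}
  B5:  IN=(all ⊤)  OUT={e:0; rest ⊤}

Merge at B5: IN[B5] = OUT[B3] ⊔ OUT[B4] = {a: ⊤, b: ⊤, c: ⊤, d: ⊤, e: ⊤, f: ⊤}
Applying B5's transfer function to that IN value gives OUT[B5] (row B5 above).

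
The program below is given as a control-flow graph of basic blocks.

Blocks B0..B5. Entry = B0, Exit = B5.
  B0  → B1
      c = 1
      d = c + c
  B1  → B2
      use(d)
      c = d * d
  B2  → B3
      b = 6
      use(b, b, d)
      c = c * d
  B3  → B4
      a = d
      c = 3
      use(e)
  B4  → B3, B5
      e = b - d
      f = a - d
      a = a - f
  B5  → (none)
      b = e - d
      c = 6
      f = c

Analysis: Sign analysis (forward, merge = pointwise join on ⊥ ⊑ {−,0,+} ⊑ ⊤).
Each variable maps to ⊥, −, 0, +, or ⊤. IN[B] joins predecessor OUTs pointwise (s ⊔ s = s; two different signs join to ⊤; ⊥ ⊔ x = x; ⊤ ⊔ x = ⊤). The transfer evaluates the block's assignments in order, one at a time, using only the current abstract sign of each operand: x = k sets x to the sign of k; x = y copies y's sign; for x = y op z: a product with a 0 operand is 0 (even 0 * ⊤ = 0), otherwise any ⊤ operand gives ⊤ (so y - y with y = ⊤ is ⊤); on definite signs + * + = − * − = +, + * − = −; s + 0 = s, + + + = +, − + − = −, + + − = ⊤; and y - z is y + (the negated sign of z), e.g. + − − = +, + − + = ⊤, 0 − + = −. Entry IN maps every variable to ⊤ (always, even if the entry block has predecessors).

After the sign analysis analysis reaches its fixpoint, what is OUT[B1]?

Fixpoint table:
  B0: | IN=(all ⊤) | OUT={c:+, d:+; rest ⊤}
  B1: | IN={c:+, d:+; rest ⊤} | OUT={c:+, d:+; rest ⊤}
  B2: | IN={c:+, d:+; rest ⊤} | OUT={b:+, c:+, d:+; rest ⊤}
  B3: | IN={b:+, c:+, d:+; rest ⊤} | OUT={a:+, b:+, c:+, d:+; rest ⊤}
  B4: | IN={a:+, b:+, c:+, d:+; rest ⊤} | OUT={b:+, c:+, d:+; rest ⊤}
  B5: | IN={b:+, c:+, d:+; rest ⊤} | OUT={c:+, d:+, f:+; rest ⊤}

Merge at B1: IN[B1] = OUT[B0] = {a: ⊤, b: ⊤, c: +, d: +, e: ⊤, f: ⊤}
Applying B1's transfer function to that IN value gives OUT[B1] (row B1 above).

Answer: {a: ⊤, b: ⊤, c: +, d: +, e: ⊤, f: ⊤}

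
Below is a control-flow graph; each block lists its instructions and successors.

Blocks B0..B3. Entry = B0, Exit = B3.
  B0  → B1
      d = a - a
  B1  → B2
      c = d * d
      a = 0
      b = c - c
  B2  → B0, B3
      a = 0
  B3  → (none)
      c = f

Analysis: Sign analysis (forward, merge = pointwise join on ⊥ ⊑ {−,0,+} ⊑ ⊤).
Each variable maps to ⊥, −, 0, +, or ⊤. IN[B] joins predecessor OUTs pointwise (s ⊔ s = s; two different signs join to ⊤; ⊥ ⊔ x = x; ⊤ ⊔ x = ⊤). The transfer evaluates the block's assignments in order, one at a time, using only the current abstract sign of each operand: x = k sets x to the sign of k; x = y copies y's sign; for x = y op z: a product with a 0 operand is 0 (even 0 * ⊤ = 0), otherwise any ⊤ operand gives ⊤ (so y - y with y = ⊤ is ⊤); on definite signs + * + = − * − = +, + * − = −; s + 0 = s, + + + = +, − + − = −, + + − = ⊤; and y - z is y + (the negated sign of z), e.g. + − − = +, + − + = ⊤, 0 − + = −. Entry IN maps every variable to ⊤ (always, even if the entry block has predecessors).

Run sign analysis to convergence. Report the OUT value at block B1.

Fixpoint table:
  B0:   IN=(all ⊤)   OUT=(all ⊤)
  B1:   IN=(all ⊤)   OUT={a:0; rest ⊤}
  B2:   IN={a:0; rest ⊤}   OUT={a:0; rest ⊤}
  B3:   IN={a:0; rest ⊤}   OUT={a:0; rest ⊤}

Merge at B1: IN[B1] = OUT[B0] = {a: ⊤, b: ⊤, c: ⊤, d: ⊤, e: ⊤, f: ⊤}
Applying B1's transfer function to that IN value gives OUT[B1] (row B1 above).

Answer: {a: 0, b: ⊤, c: ⊤, d: ⊤, e: ⊤, f: ⊤}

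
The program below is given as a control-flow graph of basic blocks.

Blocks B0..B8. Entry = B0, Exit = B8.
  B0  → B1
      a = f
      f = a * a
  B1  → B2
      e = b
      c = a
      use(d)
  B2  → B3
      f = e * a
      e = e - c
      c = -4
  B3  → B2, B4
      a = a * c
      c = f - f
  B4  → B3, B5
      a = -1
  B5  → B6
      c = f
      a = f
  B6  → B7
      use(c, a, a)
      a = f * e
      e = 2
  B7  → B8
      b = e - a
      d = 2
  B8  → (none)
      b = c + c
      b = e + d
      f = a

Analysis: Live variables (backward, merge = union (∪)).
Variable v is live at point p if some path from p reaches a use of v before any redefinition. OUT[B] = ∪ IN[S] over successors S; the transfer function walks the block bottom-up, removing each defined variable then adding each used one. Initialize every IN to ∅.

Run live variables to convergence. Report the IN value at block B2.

Answer: {a, c, e}

Derivation:
Per-block solution:
  B0:   IN={b, d, f}   OUT={a, b, d}
  B1:   IN={a, b, d}   OUT={a, c, e}
  B2:   IN={a, c, e}   OUT={a, c, e, f}
  B3:   IN={a, c, e, f}   OUT={a, c, e, f}
  B4:   IN={c, e, f}   OUT={a, c, e, f}
  B5:   IN={e, f}   OUT={a, c, e, f}
  B6:   IN={a, c, e, f}   OUT={a, c, e}
  B7:   IN={a, c, e}   OUT={a, c, d, e}
  B8:   IN={a, c, d, e}   OUT={}

Merge at B2: OUT[B2] = IN[B3] = {a, c, e, f}
Applying B2's transfer function to that OUT value gives IN[B2] (row B2 above).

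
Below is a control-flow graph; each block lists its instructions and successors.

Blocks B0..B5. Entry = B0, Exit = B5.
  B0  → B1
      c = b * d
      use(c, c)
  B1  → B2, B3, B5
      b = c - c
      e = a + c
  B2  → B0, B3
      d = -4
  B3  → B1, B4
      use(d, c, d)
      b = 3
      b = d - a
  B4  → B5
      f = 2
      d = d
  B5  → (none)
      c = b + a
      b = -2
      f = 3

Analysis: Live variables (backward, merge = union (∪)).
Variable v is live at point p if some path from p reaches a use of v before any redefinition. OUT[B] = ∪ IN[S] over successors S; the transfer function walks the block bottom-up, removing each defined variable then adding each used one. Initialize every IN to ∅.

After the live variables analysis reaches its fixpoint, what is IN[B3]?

Answer: {a, c, d}

Trace:
Per-block solution:
  B0:   IN={a, b, d}   OUT={a, c, d}
  B1:   IN={a, c, d}   OUT={a, b, c, d}
  B2:   IN={a, b, c}   OUT={a, b, c, d}
  B3:   IN={a, c, d}   OUT={a, b, c, d}
  B4:   IN={a, b, d}   OUT={a, b}
  B5:   IN={a, b}   OUT={}

Merge at B3: OUT[B3] = IN[B1] ⊔ IN[B4] = {a, b, c, d}
Applying B3's transfer function to that OUT value gives IN[B3] (row B3 above).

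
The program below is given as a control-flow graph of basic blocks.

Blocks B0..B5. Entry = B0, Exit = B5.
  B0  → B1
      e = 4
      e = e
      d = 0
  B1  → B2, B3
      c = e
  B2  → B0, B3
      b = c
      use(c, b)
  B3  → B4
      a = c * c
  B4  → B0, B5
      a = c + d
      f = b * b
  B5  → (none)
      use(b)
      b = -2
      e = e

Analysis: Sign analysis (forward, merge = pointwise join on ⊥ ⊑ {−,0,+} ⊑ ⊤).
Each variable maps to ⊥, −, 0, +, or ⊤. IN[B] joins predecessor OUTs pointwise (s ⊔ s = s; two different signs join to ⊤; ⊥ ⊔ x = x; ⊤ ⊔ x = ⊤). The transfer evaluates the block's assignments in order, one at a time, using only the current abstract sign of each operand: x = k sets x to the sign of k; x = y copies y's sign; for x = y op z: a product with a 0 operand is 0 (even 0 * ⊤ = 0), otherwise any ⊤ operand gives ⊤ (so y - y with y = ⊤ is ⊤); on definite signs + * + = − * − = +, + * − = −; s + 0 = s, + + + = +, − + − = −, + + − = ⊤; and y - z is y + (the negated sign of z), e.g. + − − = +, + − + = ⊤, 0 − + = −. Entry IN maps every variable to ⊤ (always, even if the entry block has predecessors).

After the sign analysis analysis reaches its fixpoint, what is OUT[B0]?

Converged values:
  B0: | IN=(all ⊤) | OUT={d:0, e:+; rest ⊤}
  B1: | IN={d:0, e:+; rest ⊤} | OUT={c:+, d:0, e:+; rest ⊤}
  B2: | IN={c:+, d:0, e:+; rest ⊤} | OUT={b:+, c:+, d:0, e:+; rest ⊤}
  B3: | IN={c:+, d:0, e:+; rest ⊤} | OUT={a:+, c:+, d:0, e:+; rest ⊤}
  B4: | IN={a:+, c:+, d:0, e:+; rest ⊤} | OUT={a:+, c:+, d:0, e:+; rest ⊤}
  B5: | IN={a:+, c:+, d:0, e:+; rest ⊤} | OUT={a:+, b:-, c:+, d:0, e:+; rest ⊤}

Merge at B0 (entry node, so the boundary value (all ⊤) is joined with the incoming edge(s)): IN[B0] = (all ⊤) ⊔ OUT[B2] ⊔ OUT[B4] = {a: ⊤, b: ⊤, c: ⊤, d: ⊤, e: ⊤, f: ⊤}
Applying B0's transfer function to that IN value gives OUT[B0] (row B0 above).

Answer: {a: ⊤, b: ⊤, c: ⊤, d: 0, e: +, f: ⊤}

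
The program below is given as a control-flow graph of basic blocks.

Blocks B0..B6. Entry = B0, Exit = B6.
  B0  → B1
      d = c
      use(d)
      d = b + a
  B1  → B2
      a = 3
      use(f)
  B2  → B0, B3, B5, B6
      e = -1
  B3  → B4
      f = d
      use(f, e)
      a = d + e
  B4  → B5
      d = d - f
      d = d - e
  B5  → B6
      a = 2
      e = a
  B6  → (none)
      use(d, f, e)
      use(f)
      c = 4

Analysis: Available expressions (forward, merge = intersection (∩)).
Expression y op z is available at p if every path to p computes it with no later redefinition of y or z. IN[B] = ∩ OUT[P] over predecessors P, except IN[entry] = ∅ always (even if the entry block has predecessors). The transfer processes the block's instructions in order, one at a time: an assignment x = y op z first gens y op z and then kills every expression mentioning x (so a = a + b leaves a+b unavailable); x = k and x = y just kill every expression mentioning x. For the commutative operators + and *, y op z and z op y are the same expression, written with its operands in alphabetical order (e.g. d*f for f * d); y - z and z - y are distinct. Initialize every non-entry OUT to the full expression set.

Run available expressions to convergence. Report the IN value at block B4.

Answer: {d+e}

Derivation:
Per-block solution:
  B0:  IN={}  OUT={a+b}
  B1:  IN={a+b}  OUT={}
  B2:  IN={}  OUT={}
  B3:  IN={}  OUT={d+e}
  B4:  IN={d+e}  OUT={}
  B5:  IN={}  OUT={}
  B6:  IN={}  OUT={}

Merge at B4: IN[B4] = OUT[B3] = {d+e}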